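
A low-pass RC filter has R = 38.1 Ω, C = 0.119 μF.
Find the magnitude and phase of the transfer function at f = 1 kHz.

Step 1 — Angular frequency: ω = 2π·1000 = 6283 rad/s.
Step 2 — Transfer function: H(jω) = 1/(1 + jωRC).
Step 3 — Denominator: 1 + jωRC = 1 + j·6283·38.1·1.19e-07 = 1 + j0.02849.
Step 4 — H = 0.9992 - j0.02846.
Step 5 — Magnitude: |H| = 0.9996 (-0.0 dB); phase: φ = -1.6°.

|H| = 0.9996 (-0.0 dB), φ = -1.6°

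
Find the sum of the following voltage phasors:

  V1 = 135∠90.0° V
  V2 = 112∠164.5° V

Step 1 — Convert each phasor to rectangular form:
  V1 = 135·(cos(90.0°) + j·sin(90.0°)) = 0 + j135 V
  V2 = 112·(cos(164.5°) + j·sin(164.5°)) = -107.9 + j29.93 V
Step 2 — Sum components: V_total = -107.9 + j164.9 V.
Step 3 — Convert to polar: |V_total| = 197.1 V, ∠V_total = 123.2°.

V_total = 197.1∠123.2° V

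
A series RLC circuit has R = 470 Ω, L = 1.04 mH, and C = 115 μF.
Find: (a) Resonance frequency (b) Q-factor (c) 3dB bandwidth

Step 1 — Resonance condition Im(Z)=0 gives ω₀ = 1/√(LC).
Step 2 — ω₀ = 1/√(0.00104·0.000115) = 2892 rad/s.
Step 3 — f₀ = ω₀/(2π) = 460.2 Hz.
Step 4 — Series Q: Q = ω₀L/R = 2892·0.00104/470 = 0.006398.
Step 5 — 3dB bandwidth: Δω = ω₀/Q = 4.519e+05 rad/s; BW = Δω/(2π) = 7.193e+04 Hz.

(a) f₀ = 460.2 Hz  (b) Q = 0.006398  (c) BW = 7.193e+04 Hz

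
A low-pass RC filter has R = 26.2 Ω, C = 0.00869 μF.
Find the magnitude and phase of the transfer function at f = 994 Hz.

Step 1 — Angular frequency: ω = 2π·994 = 6245 rad/s.
Step 2 — Transfer function: H(jω) = 1/(1 + jωRC).
Step 3 — Denominator: 1 + jωRC = 1 + j·6245·26.2·8.69e-09 = 1 + j0.001422.
Step 4 — H = 1 - j0.001422.
Step 5 — Magnitude: |H| = 1 (-0.0 dB); phase: φ = -0.1°.

|H| = 1 (-0.0 dB), φ = -0.1°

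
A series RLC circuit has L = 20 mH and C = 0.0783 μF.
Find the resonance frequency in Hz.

Step 1 — Resonance condition Im(Z)=0 gives ω₀ = 1/√(LC).
Step 2 — ω₀ = 1/√(0.02·7.83e-08) = 2.527e+04 rad/s.
Step 3 — f₀ = ω₀/(2π) = 4022 Hz.

f₀ = 4022 Hz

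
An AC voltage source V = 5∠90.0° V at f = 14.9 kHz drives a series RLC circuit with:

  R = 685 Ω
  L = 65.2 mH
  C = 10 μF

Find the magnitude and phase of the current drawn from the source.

Step 1 — Angular frequency: ω = 2π·f = 2π·1.49e+04 = 9.362e+04 rad/s.
Step 2 — Component impedances:
  R: Z = R = 685 Ω
  L: Z = jωL = j·9.362e+04·0.0652 = 0 + j6104 Ω
  C: Z = 1/(jωC) = -j/(ω·C) = 0 - j1.068 Ω
Step 3 — Series combination: Z_total = R + L + C = 685 + j6103 Ω = 6141∠83.6° Ω.
Step 4 — Source phasor: V = 5∠90.0° V = 0 + j5 V.
Step 5 — Ohm's law: I = V / Z_total = (0 + j5) / (685 + j6103) = 0.0008091 + j9.081e-05 A.
Step 6 — Convert to polar: |I| = 0.0008142 A, ∠I = 6.4°.

I = 0.0008142∠6.4° A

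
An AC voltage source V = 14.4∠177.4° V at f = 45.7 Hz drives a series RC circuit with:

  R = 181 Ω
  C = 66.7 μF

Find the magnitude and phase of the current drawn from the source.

Step 1 — Angular frequency: ω = 2π·f = 2π·45.7 = 287.1 rad/s.
Step 2 — Component impedances:
  R: Z = R = 181 Ω
  C: Z = 1/(jωC) = -j/(ω·C) = 0 - j52.21 Ω
Step 3 — Series combination: Z_total = R + C = 181 - j52.21 Ω = 188.4∠-16.1° Ω.
Step 4 — Source phasor: V = 14.4∠177.4° V = -14.39 + j0.6532 V.
Step 5 — Ohm's law: I = V / Z_total = (-14.39 + j0.6532) / (181 - j52.21) = -0.07433 - j0.01783 A.
Step 6 — Convert to polar: |I| = 0.07644 A, ∠I = -166.5°.

I = 0.07644∠-166.5° A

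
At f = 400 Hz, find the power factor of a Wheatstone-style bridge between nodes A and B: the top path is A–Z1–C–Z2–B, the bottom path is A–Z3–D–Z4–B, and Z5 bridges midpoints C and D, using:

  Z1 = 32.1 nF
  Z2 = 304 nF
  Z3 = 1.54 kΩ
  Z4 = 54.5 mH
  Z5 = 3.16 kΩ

Step 1 — Angular frequency: ω = 2π·f = 2π·400 = 2513 rad/s.
Step 2 — Component impedances:
  Z1: Z = 1/(jωC) = -j/(ω·C) = 0 - j1.24e+04 Ω
  Z2: Z = 1/(jωC) = -j/(ω·C) = 0 - j1309 Ω
  Z3: Z = R = 1540 Ω
  Z4: Z = jωL = j·2513·0.0545 = 0 + j137 Ω
  Z5: Z = R = 3160 Ω
Step 3 — Bridge requires nodal analysis (the Z5 bridge couples midpoints C and D, so the two paths cannot be reduced to a simple series/parallel combination). Setting node B to ground and injecting 1 A at node A, the 3-node admittance system at A, C, D solves to V_A = Z_AB = 1548 - j27 Ω = 1549∠-1.0° Ω.
Step 4 — Power factor: PF = cos(φ) = Re(Z)/|Z| = 1548.29/1548.53 = 0.9998.
Step 5 — Type: Im(Z) = -27 ⇒ leading (phase φ = -1.0°).

PF = 0.9998 (leading, φ = -1.0°)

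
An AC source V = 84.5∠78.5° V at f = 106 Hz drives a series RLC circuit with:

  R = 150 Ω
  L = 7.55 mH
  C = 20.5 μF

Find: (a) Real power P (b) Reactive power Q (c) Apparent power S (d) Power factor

Step 1 — Angular frequency: ω = 2π·f = 2π·106 = 666 rad/s.
Step 2 — Component impedances:
  R: Z = R = 150 Ω
  L: Z = jωL = j·666·0.00755 = 0 + j5.028 Ω
  C: Z = 1/(jωC) = -j/(ω·C) = 0 - j73.24 Ω
Step 3 — Series combination: Z_total = R + L + C = 150 - j68.21 Ω = 164.8∠-24.5° Ω.
Step 4 — Source phasor: V = 84.5∠78.5° V = 16.85 + j82.8 V.
Step 5 — Current: I = V / Z = -0.115 + j0.4997 A = 0.5128∠103.0° A.
Step 6 — Complex power: S = V·I* = 39.44 - j17.94 VA.
Step 7 — Real power: P = Re(S) = 39.44 W.
Step 8 — Reactive power: Q = Im(S) = -17.94 VAR.
Step 9 — Apparent power: |S| = 43.33 VA.
Step 10 — Power factor: PF = P/|S| = 0.9103 (leading).

(a) P = 39.44 W  (b) Q = -17.94 VAR  (c) S = 43.33 VA  (d) PF = 0.9103 (leading)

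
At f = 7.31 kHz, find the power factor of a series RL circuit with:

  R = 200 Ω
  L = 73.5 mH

Step 1 — Angular frequency: ω = 2π·f = 2π·7310 = 4.593e+04 rad/s.
Step 2 — Component impedances:
  R: Z = R = 200 Ω
  L: Z = jωL = j·4.593e+04·0.0735 = 0 + j3376 Ω
Step 3 — Series combination: Z_total = R + L = 200 + j3376 Ω = 3382∠86.6° Ω.
Step 4 — Power factor: PF = cos(φ) = Re(Z)/|Z| = 200/3382 = 0.05914.
Step 5 — Type: Im(Z) = 3376 ⇒ lagging (phase φ = 86.6°).

PF = 0.05914 (lagging, φ = 86.6°)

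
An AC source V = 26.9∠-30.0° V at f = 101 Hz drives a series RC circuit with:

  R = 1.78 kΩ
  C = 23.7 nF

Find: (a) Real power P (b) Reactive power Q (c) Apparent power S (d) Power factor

Step 1 — Angular frequency: ω = 2π·f = 2π·101 = 634.6 rad/s.
Step 2 — Component impedances:
  R: Z = R = 1780 Ω
  C: Z = 1/(jωC) = -j/(ω·C) = 0 - j6.649e+04 Ω
Step 3 — Series combination: Z_total = R + C = 1780 - j6.649e+04 Ω = 6.651e+04∠-88.5° Ω.
Step 4 — Source phasor: V = 26.9∠-30.0° V = 23.3 - j13.45 V.
Step 5 — Current: I = V / Z = 0.0002115 + j0.0003447 A = 0.0004044∠58.5° A.
Step 6 — Complex power: S = V·I* = 0.0002911 - j0.01088 VA.
Step 7 — Real power: P = Re(S) = 0.0002911 W.
Step 8 — Reactive power: Q = Im(S) = -0.01088 VAR.
Step 9 — Apparent power: |S| = 0.01088 VA.
Step 10 — Power factor: PF = P/|S| = 0.02676 (leading).

(a) P = 0.0002911 W  (b) Q = -0.01088 VAR  (c) S = 0.01088 VA  (d) PF = 0.02676 (leading)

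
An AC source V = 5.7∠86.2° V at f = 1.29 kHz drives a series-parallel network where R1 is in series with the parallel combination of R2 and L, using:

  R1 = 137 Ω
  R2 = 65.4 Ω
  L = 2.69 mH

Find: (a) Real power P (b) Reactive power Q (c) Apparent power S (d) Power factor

Step 1 — Angular frequency: ω = 2π·f = 2π·1290 = 8105 rad/s.
Step 2 — Component impedances:
  R1: Z = R = 137 Ω
  R2: Z = R = 65.4 Ω
  L: Z = jωL = j·8105·0.00269 = 0 + j21.8 Ω
Step 3 — Parallel branch: R2 || L = 1/(1/R2 + 1/L) = 6.542 + j19.62 Ω.
Step 4 — Series with R1: Z_total = R1 + (R2 || L) = 143.5 + j19.62 Ω = 144.9∠7.8° Ω.
Step 5 — Source phasor: V = 5.7∠86.2° V = 0.3778 + j5.687 V.
Step 6 — Current: I = V / Z = 0.007901 + j0.03854 A = 0.03934∠78.4° A.
Step 7 — Complex power: S = V·I* = 0.2222 + j0.03037 VA.
Step 8 — Real power: P = Re(S) = 0.2222 W.
Step 9 — Reactive power: Q = Im(S) = 0.03037 VAR.
Step 10 — Apparent power: |S| = 0.2243 VA.
Step 11 — Power factor: PF = P/|S| = 0.9908 (lagging).

(a) P = 0.2222 W  (b) Q = 0.03037 VAR  (c) S = 0.2243 VA  (d) PF = 0.9908 (lagging)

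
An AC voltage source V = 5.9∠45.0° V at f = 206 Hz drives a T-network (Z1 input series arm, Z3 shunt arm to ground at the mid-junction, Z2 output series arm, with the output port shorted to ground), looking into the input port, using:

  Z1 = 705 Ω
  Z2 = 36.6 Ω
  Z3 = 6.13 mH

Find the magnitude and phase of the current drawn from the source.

Step 1 — Angular frequency: ω = 2π·f = 2π·206 = 1294 rad/s.
Step 2 — Component impedances:
  Z1: Z = R = 705 Ω
  Z2: Z = R = 36.6 Ω
  Z3: Z = jωL = j·1294·0.00613 = 0 + j7.934 Ω
Step 3 — With the output port shorted to ground, the output series arm Z2 runs from the junction to ground; the shunt arm Z3 also runs from the junction to ground. They appear in parallel: Z3 || Z2 = 1.643 + j7.578 Ω.
Step 4 — Series with input arm Z1: Z_in = Z1 + (Z3 || Z2) = 706.6 + j7.578 Ω = 706.7∠0.6° Ω.
Step 5 — Source phasor: V = 5.9∠45.0° V = 4.172 + j4.172 V.
Step 6 — Ohm's law: I = V / Z_total = (4.172 + j4.172) / (706.6 + j7.578) = 0.005967 + j0.00584 A.
Step 7 — Convert to polar: |I| = 0.008349 A, ∠I = 44.4°.

I = 0.008349∠44.4° A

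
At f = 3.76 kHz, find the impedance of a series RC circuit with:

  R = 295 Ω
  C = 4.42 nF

Step 1 — Angular frequency: ω = 2π·f = 2π·3760 = 2.362e+04 rad/s.
Step 2 — Component impedances:
  R: Z = R = 295 Ω
  C: Z = 1/(jωC) = -j/(ω·C) = 0 - j9577 Ω
Step 3 — Series combination: Z_total = R + C = 295 - j9577 Ω = 9581∠-88.2° Ω.

Z = 295 - j9577 Ω = 9581∠-88.2° Ω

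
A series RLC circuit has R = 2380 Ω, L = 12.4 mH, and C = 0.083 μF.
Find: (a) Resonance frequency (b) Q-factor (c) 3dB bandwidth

Step 1 — Resonance: ω₀ = 1/√(LC) = 1/√(0.0124·8.3e-08) = 3.117e+04 rad/s.
Step 2 — f₀ = ω₀/(2π) = 4961 Hz.
Step 3 — Series Q: Q = ω₀L/R = 3.117e+04·0.0124/2380 = 0.1624.
Step 4 — Bandwidth: Δω = ω₀/Q = 1.919e+05 rad/s; BW = Δω/(2π) = 3.055e+04 Hz.

(a) f₀ = 4961 Hz  (b) Q = 0.1624  (c) BW = 3.055e+04 Hz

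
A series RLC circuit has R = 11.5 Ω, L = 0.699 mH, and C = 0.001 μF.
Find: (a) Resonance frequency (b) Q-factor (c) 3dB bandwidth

Step 1 — Resonance condition Im(Z)=0 gives ω₀ = 1/√(LC).
Step 2 — ω₀ = 1/√(0.000699·1e-09) = 1.196e+06 rad/s.
Step 3 — f₀ = ω₀/(2π) = 1.904e+05 Hz.
Step 4 — Series Q: Q = ω₀L/R = 1.196e+06·0.000699/11.5 = 72.7.
Step 5 — 3dB bandwidth: Δω = ω₀/Q = 1.645e+04 rad/s; BW = Δω/(2π) = 2618 Hz.

(a) f₀ = 1.904e+05 Hz  (b) Q = 72.7  (c) BW = 2618 Hz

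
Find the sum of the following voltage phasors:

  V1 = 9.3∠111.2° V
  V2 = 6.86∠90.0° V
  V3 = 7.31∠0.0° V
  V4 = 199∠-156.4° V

Step 1 — Convert each phasor to rectangular form:
  V1 = 9.3·(cos(111.2°) + j·sin(111.2°)) = -3.363 + j8.671 V
  V2 = 6.86·(cos(90.0°) + j·sin(90.0°)) = 0 + j6.86 V
  V3 = 7.31·(cos(0.0°) + j·sin(0.0°)) = 7.31 V
  V4 = 199·(cos(-156.4°) + j·sin(-156.4°)) = -182.4 - j79.67 V
Step 2 — Sum components: V_total = -178.4 - j64.14 V.
Step 3 — Convert to polar: |V_total| = 189.6 V, ∠V_total = -160.2°.

V_total = 189.6∠-160.2° V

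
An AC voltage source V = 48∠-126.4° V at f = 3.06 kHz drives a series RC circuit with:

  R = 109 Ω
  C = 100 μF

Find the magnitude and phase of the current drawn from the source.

Step 1 — Angular frequency: ω = 2π·f = 2π·3060 = 1.923e+04 rad/s.
Step 2 — Component impedances:
  R: Z = R = 109 Ω
  C: Z = 1/(jωC) = -j/(ω·C) = 0 - j0.5201 Ω
Step 3 — Series combination: Z_total = R + C = 109 - j0.5201 Ω = 109∠-0.3° Ω.
Step 4 — Source phasor: V = 48∠-126.4° V = -28.48 - j38.63 V.
Step 5 — Ohm's law: I = V / Z_total = (-28.48 - j38.63) / (109 - j0.5201) = -0.2596 - j0.3557 A.
Step 6 — Convert to polar: |I| = 0.4404 A, ∠I = -126.1°.

I = 0.4404∠-126.1° A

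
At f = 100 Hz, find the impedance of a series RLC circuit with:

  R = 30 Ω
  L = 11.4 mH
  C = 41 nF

Step 1 — Angular frequency: ω = 2π·f = 2π·100 = 628.3 rad/s.
Step 2 — Component impedances:
  R: Z = R = 30 Ω
  L: Z = jωL = j·628.3·0.0114 = 0 + j7.163 Ω
  C: Z = 1/(jωC) = -j/(ω·C) = 0 - j3.882e+04 Ω
Step 3 — Series combination: Z_total = R + L + C = 30 - j3.881e+04 Ω = 3.881e+04∠-90.0° Ω.

Z = 30 - j3.881e+04 Ω = 3.881e+04∠-90.0° Ω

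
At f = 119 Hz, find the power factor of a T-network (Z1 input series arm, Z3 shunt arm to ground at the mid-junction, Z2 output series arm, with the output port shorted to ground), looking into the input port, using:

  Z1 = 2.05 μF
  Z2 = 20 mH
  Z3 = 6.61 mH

Step 1 — Angular frequency: ω = 2π·f = 2π·119 = 747.7 rad/s.
Step 2 — Component impedances:
  Z1: Z = 1/(jωC) = -j/(ω·C) = 0 - j652.4 Ω
  Z2: Z = jωL = j·747.7·0.02 = 0 + j14.95 Ω
  Z3: Z = jωL = j·747.7·0.00661 = 0 + j4.942 Ω
Step 3 — With the output port shorted to ground, the output series arm Z2 runs from the junction to ground; the shunt arm Z3 also runs from the junction to ground. They appear in parallel: Z3 || Z2 = 0 + j3.715 Ω.
Step 4 — Series with input arm Z1: Z_in = Z1 + (Z3 || Z2) = 0 - j648.7 Ω = 648.7∠-90.0° Ω.
Step 5 — Power factor: PF = cos(φ) = Re(Z)/|Z| = 0/648.7 = 0.
Step 6 — Type: Im(Z) = -648.7 ⇒ leading (phase φ = -90.0°).

PF = 0 (leading, φ = -90.0°)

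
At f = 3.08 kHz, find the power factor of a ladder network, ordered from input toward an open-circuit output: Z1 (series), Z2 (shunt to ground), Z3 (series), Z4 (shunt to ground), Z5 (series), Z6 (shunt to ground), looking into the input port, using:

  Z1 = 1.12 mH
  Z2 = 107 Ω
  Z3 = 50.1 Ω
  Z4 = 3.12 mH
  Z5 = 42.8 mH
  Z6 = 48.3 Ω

Step 1 — Angular frequency: ω = 2π·f = 2π·3080 = 1.935e+04 rad/s.
Step 2 — Component impedances:
  Z1: Z = jωL = j·1.935e+04·0.00112 = 0 + j21.67 Ω
  Z2: Z = R = 107 Ω
  Z3: Z = R = 50.1 Ω
  Z4: Z = jωL = j·1.935e+04·0.00312 = 0 + j60.38 Ω
  Z5: Z = jωL = j·1.935e+04·0.0428 = 0 + j828.3 Ω
  Z6: Z = R = 48.3 Ω
Step 3 — Ladder network (open output): work backward from the far end, alternating series and parallel combinations. Z_in = 42.48 + j44.76 Ω = 61.71∠46.5° Ω.
Step 4 — Power factor: PF = cos(φ) = Re(Z)/|Z| = 42.485/61.71 = 0.6885.
Step 5 — Type: Im(Z) = 44.76 ⇒ lagging (phase φ = 46.5°).

PF = 0.6885 (lagging, φ = 46.5°)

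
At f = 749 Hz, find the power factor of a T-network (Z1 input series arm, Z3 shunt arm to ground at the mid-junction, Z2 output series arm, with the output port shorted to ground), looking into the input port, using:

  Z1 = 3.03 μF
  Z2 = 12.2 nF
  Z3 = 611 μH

Step 1 — Angular frequency: ω = 2π·f = 2π·749 = 4706 rad/s.
Step 2 — Component impedances:
  Z1: Z = 1/(jωC) = -j/(ω·C) = 0 - j70.13 Ω
  Z2: Z = 1/(jωC) = -j/(ω·C) = 0 - j1.742e+04 Ω
  Z3: Z = jωL = j·4706·0.000611 = 0 + j2.875 Ω
Step 3 — With the output port shorted to ground, the output series arm Z2 runs from the junction to ground; the shunt arm Z3 also runs from the junction to ground. They appear in parallel: Z3 || Z2 = 0 + j2.876 Ω.
Step 4 — Series with input arm Z1: Z_in = Z1 + (Z3 || Z2) = 0 - j67.25 Ω = 67.25∠-90.0° Ω.
Step 5 — Power factor: PF = cos(φ) = Re(Z)/|Z| = 0/67.25 = 0.
Step 6 — Type: Im(Z) = -67.25 ⇒ leading (phase φ = -90.0°).

PF = 0 (leading, φ = -90.0°)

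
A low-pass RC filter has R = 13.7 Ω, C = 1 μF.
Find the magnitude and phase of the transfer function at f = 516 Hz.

Step 1 — Angular frequency: ω = 2π·516 = 3242 rad/s.
Step 2 — Transfer function: H(jω) = 1/(1 + jωRC).
Step 3 — Denominator: 1 + jωRC = 1 + j·3242·13.7·1e-06 = 1 + j0.04442.
Step 4 — H = 0.998 - j0.04433.
Step 5 — Magnitude: |H| = 0.999 (-0.0 dB); phase: φ = -2.5°.

|H| = 0.999 (-0.0 dB), φ = -2.5°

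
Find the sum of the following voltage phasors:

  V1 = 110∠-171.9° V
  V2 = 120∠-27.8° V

Step 1 — Convert each phasor to rectangular form:
  V1 = 110·(cos(-171.9°) + j·sin(-171.9°)) = -108.9 - j15.5 V
  V2 = 120·(cos(-27.8°) + j·sin(-27.8°)) = 106.1 - j55.97 V
Step 2 — Sum components: V_total = -2.753 - j71.47 V.
Step 3 — Convert to polar: |V_total| = 71.52 V, ∠V_total = -92.2°.

V_total = 71.52∠-92.2° V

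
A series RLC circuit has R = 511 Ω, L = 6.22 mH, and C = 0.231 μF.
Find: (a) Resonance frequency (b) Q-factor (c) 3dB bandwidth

Step 1 — Resonance condition Im(Z)=0 gives ω₀ = 1/√(LC).
Step 2 — ω₀ = 1/√(0.00622·2.31e-07) = 2.638e+04 rad/s.
Step 3 — f₀ = ω₀/(2π) = 4199 Hz.
Step 4 — Series Q: Q = ω₀L/R = 2.638e+04·0.00622/511 = 0.3211.
Step 5 — 3dB bandwidth: Δω = ω₀/Q = 8.215e+04 rad/s; BW = Δω/(2π) = 1.308e+04 Hz.

(a) f₀ = 4199 Hz  (b) Q = 0.3211  (c) BW = 1.308e+04 Hz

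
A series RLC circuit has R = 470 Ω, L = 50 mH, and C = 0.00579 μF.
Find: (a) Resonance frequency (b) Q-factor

Step 1 — Resonance condition Im(Z)=0 gives ω₀ = 1/√(LC).
Step 2 — ω₀ = 1/√(0.05·5.79e-09) = 5.877e+04 rad/s.
Step 3 — f₀ = ω₀/(2π) = 9354 Hz.
Step 4 — Series Q: Q = ω₀L/R = 5.877e+04·0.05/470 = 6.252.

(a) f₀ = 9354 Hz  (b) Q = 6.252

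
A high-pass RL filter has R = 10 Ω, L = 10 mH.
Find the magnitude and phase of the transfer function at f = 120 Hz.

Step 1 — Angular frequency: ω = 2π·120 = 754 rad/s.
Step 2 — Transfer function: H(jω) = jωL/(R + jωL).
Step 3 — Numerator jωL = j·7.54; denominator R + jωL = 10 + j7.54.
Step 4 — H = 0.3624 + j0.4807.
Step 5 — Magnitude: |H| = 0.602 (-4.4 dB); phase: φ = 53.0°.

|H| = 0.602 (-4.4 dB), φ = 53.0°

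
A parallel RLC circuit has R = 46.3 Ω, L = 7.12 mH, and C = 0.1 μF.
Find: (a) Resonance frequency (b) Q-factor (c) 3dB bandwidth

Step 1 — Resonance: ω₀ = 1/√(LC) = 1/√(0.00712·1e-07) = 3.748e+04 rad/s.
Step 2 — f₀ = ω₀/(2π) = 5965 Hz.
Step 3 — Parallel Q: Q = R/(ω₀L) = 46.3/(3.748e+04·0.00712) = 0.1735.
Step 4 — Bandwidth: Δω = ω₀/Q = 2.16e+05 rad/s; BW = Δω/(2π) = 3.437e+04 Hz.

(a) f₀ = 5965 Hz  (b) Q = 0.1735  (c) BW = 3.437e+04 Hz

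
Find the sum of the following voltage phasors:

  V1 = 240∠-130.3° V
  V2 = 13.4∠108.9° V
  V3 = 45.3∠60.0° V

Step 1 — Convert each phasor to rectangular form:
  V1 = 240·(cos(-130.3°) + j·sin(-130.3°)) = -155.2 - j183 V
  V2 = 13.4·(cos(108.9°) + j·sin(108.9°)) = -4.34 + j12.68 V
  V3 = 45.3·(cos(60.0°) + j·sin(60.0°)) = 22.65 + j39.23 V
Step 2 — Sum components: V_total = -136.9 - j131.1 V.
Step 3 — Convert to polar: |V_total| = 189.6 V, ∠V_total = -136.2°.

V_total = 189.6∠-136.2° V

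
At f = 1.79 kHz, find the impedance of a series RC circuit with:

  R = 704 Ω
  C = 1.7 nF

Step 1 — Angular frequency: ω = 2π·f = 2π·1790 = 1.125e+04 rad/s.
Step 2 — Component impedances:
  R: Z = R = 704 Ω
  C: Z = 1/(jωC) = -j/(ω·C) = 0 - j5.23e+04 Ω
Step 3 — Series combination: Z_total = R + C = 704 - j5.23e+04 Ω = 5.231e+04∠-89.2° Ω.

Z = 704 - j5.23e+04 Ω = 5.231e+04∠-89.2° Ω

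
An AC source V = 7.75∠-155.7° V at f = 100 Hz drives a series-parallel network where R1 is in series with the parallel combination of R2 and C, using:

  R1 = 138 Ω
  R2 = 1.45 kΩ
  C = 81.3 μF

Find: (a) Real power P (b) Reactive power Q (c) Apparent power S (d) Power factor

Step 1 — Angular frequency: ω = 2π·f = 2π·100 = 628.3 rad/s.
Step 2 — Component impedances:
  R1: Z = R = 138 Ω
  R2: Z = R = 1450 Ω
  C: Z = 1/(jωC) = -j/(ω·C) = 0 - j19.58 Ω
Step 3 — Parallel branch: R2 || C = 1/(1/R2 + 1/C) = 0.2642 - j19.57 Ω.
Step 4 — Series with R1: Z_total = R1 + (R2 || C) = 138.3 - j19.57 Ω = 139.6∠-8.1° Ω.
Step 5 — Source phasor: V = 7.75∠-155.7° V = -7.063 - j3.189 V.
Step 6 — Current: I = V / Z = -0.04688 - j0.0297 A = 0.0555∠-147.6° A.
Step 7 — Complex power: S = V·I* = 0.4259 - j0.06029 VA.
Step 8 — Real power: P = Re(S) = 0.4259 W.
Step 9 — Reactive power: Q = Im(S) = -0.06029 VAR.
Step 10 — Apparent power: |S| = 0.4301 VA.
Step 11 — Power factor: PF = P/|S| = 0.9901 (leading).

(a) P = 0.4259 W  (b) Q = -0.06029 VAR  (c) S = 0.4301 VA  (d) PF = 0.9901 (leading)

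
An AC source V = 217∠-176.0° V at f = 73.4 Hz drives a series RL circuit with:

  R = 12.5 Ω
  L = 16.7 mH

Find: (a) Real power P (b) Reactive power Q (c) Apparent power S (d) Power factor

Step 1 — Angular frequency: ω = 2π·f = 2π·73.4 = 461.2 rad/s.
Step 2 — Component impedances:
  R: Z = R = 12.5 Ω
  L: Z = jωL = j·461.2·0.0167 = 0 + j7.702 Ω
Step 3 — Series combination: Z_total = R + L = 12.5 + j7.702 Ω = 14.68∠31.6° Ω.
Step 4 — Source phasor: V = 217∠-176.0° V = -216.5 - j15.14 V.
Step 5 — Current: I = V / Z = -13.09 + j6.856 A = 14.78∠152.4° A.
Step 6 — Complex power: S = V·I* = 2731 + j1682 VA.
Step 7 — Real power: P = Re(S) = 2731 W.
Step 8 — Reactive power: Q = Im(S) = 1682 VAR.
Step 9 — Apparent power: |S| = 3207 VA.
Step 10 — Power factor: PF = P/|S| = 0.8514 (lagging).

(a) P = 2731 W  (b) Q = 1682 VAR  (c) S = 3207 VA  (d) PF = 0.8514 (lagging)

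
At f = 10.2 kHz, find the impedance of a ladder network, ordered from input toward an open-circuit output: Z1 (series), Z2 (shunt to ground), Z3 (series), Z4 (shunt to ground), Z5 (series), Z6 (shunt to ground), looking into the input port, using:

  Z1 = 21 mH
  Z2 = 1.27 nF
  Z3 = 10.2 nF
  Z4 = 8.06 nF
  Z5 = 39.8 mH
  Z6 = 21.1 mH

Step 1 — Angular frequency: ω = 2π·f = 2π·1.02e+04 = 6.409e+04 rad/s.
Step 2 — Component impedances:
  Z1: Z = jωL = j·6.409e+04·0.021 = 0 + j1346 Ω
  Z2: Z = 1/(jωC) = -j/(ω·C) = 0 - j1.229e+04 Ω
  Z3: Z = 1/(jωC) = -j/(ω·C) = 0 - j1530 Ω
  Z4: Z = 1/(jωC) = -j/(ω·C) = 0 - j1936 Ω
  Z5: Z = jωL = j·6.409e+04·0.0398 = 0 + j2551 Ω
  Z6: Z = jωL = j·6.409e+04·0.0211 = 0 + j1352 Ω
Step 3 — Ladder network (open output): work backward from the far end, alternating series and parallel combinations. Z_in = 0 - j2391 Ω = 2391∠-90.0° Ω.

Z = 0 - j2391 Ω = 2391∠-90.0° Ω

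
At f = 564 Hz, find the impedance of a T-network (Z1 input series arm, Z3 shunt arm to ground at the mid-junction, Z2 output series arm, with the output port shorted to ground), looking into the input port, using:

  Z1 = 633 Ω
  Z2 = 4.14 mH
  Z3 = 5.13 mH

Step 1 — Angular frequency: ω = 2π·f = 2π·564 = 3544 rad/s.
Step 2 — Component impedances:
  Z1: Z = R = 633 Ω
  Z2: Z = jωL = j·3544·0.00414 = 0 + j14.67 Ω
  Z3: Z = jωL = j·3544·0.00513 = 0 + j18.18 Ω
Step 3 — With the output port shorted to ground, the output series arm Z2 runs from the junction to ground; the shunt arm Z3 also runs from the junction to ground. They appear in parallel: Z3 || Z2 = 0 + j8.119 Ω.
Step 4 — Series with input arm Z1: Z_in = Z1 + (Z3 || Z2) = 633 + j8.119 Ω = 633.1∠0.7° Ω.

Z = 633 + j8.119 Ω = 633.1∠0.7° Ω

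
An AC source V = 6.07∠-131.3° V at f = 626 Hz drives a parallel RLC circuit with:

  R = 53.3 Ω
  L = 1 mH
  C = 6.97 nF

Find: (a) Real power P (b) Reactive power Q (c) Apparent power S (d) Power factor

Step 1 — Angular frequency: ω = 2π·f = 2π·626 = 3933 rad/s.
Step 2 — Component impedances:
  R: Z = R = 53.3 Ω
  L: Z = jωL = j·3933·0.001 = 0 + j3.933 Ω
  C: Z = 1/(jωC) = -j/(ω·C) = 0 - j3.648e+04 Ω
Step 3 — Parallel combination: 1/Z_total = 1/R + 1/L + 1/C; Z_total = 0.2887 + j3.912 Ω = 3.923∠85.8° Ω.
Step 4 — Source phasor: V = 6.07∠-131.3° V = -4.006 - j4.56 V.
Step 5 — Current: I = V / Z = -1.234 + j0.9329 A = 1.547∠142.9° A.
Step 6 — Complex power: S = V·I* = 0.6913 + j9.366 VA.
Step 7 — Real power: P = Re(S) = 0.6913 W.
Step 8 — Reactive power: Q = Im(S) = 9.366 VAR.
Step 9 — Apparent power: |S| = 9.392 VA.
Step 10 — Power factor: PF = P/|S| = 0.0736 (lagging).

(a) P = 0.6913 W  (b) Q = 9.366 VAR  (c) S = 9.392 VA  (d) PF = 0.0736 (lagging)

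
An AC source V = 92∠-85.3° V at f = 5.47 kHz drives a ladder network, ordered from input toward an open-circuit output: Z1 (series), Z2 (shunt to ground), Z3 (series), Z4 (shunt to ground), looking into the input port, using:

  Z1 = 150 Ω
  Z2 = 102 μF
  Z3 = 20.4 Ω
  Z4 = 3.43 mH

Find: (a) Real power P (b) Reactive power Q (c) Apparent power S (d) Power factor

Step 1 — Angular frequency: ω = 2π·f = 2π·5470 = 3.437e+04 rad/s.
Step 2 — Component impedances:
  Z1: Z = R = 150 Ω
  Z2: Z = 1/(jωC) = -j/(ω·C) = 0 - j0.2853 Ω
  Z3: Z = R = 20.4 Ω
  Z4: Z = jωL = j·3.437e+04·0.00343 = 0 + j117.9 Ω
Step 3 — Ladder network (open output): work backward from the far end, alternating series and parallel combinations. Z_in = 150 - j0.2859 Ω = 150∠-0.1° Ω.
Step 4 — Source phasor: V = 92∠-85.3° V = 7.538 - j91.69 V.
Step 5 — Current: I = V / Z = 0.05142 - j0.6112 A = 0.6133∠-85.2° A.
Step 6 — Complex power: S = V·I* = 56.43 - j0.1076 VA.
Step 7 — Real power: P = Re(S) = 56.43 W.
Step 8 — Reactive power: Q = Im(S) = -0.1076 VAR.
Step 9 — Apparent power: |S| = 56.43 VA.
Step 10 — Power factor: PF = P/|S| = 1 (leading).

(a) P = 56.43 W  (b) Q = -0.1076 VAR  (c) S = 56.43 VA  (d) PF = 1 (leading)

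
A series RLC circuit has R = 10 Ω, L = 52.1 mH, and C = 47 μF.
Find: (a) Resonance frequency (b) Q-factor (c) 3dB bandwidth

Step 1 — Resonance: ω₀ = 1/√(LC) = 1/√(0.0521·4.7e-05) = 639 rad/s.
Step 2 — f₀ = ω₀/(2π) = 101.7 Hz.
Step 3 — Series Q: Q = ω₀L/R = 639·0.0521/10 = 3.329.
Step 4 — Bandwidth: Δω = ω₀/Q = 191.9 rad/s; BW = Δω/(2π) = 30.55 Hz.

(a) f₀ = 101.7 Hz  (b) Q = 3.329  (c) BW = 30.55 Hz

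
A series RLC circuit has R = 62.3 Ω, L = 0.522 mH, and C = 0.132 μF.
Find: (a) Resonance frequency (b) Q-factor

Step 1 — Resonance condition Im(Z)=0 gives ω₀ = 1/√(LC).
Step 2 — ω₀ = 1/√(0.000522·1.32e-07) = 1.205e+05 rad/s.
Step 3 — f₀ = ω₀/(2π) = 1.917e+04 Hz.
Step 4 — Series Q: Q = ω₀L/R = 1.205e+05·0.000522/62.3 = 1.009.

(a) f₀ = 1.917e+04 Hz  (b) Q = 1.009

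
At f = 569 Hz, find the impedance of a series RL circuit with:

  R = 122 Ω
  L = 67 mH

Step 1 — Angular frequency: ω = 2π·f = 2π·569 = 3575 rad/s.
Step 2 — Component impedances:
  R: Z = R = 122 Ω
  L: Z = jωL = j·3575·0.067 = 0 + j239.5 Ω
Step 3 — Series combination: Z_total = R + L = 122 + j239.5 Ω = 268.8∠63.0° Ω.

Z = 122 + j239.5 Ω = 268.8∠63.0° Ω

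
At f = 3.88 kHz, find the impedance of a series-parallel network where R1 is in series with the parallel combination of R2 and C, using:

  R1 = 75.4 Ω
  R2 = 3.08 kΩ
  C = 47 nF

Step 1 — Angular frequency: ω = 2π·f = 2π·3880 = 2.438e+04 rad/s.
Step 2 — Component impedances:
  R1: Z = R = 75.4 Ω
  R2: Z = R = 3080 Ω
  C: Z = 1/(jωC) = -j/(ω·C) = 0 - j872.8 Ω
Step 3 — Parallel branch: R2 || C = 1/(1/R2 + 1/C) = 228.9 - j807.9 Ω.
Step 4 — Series with R1: Z_total = R1 + (R2 || C) = 304.3 - j807.9 Ω = 863.3∠-69.4° Ω.

Z = 304.3 - j807.9 Ω = 863.3∠-69.4° Ω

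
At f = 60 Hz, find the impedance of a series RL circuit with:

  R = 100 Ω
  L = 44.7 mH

Step 1 — Angular frequency: ω = 2π·f = 2π·60 = 377 rad/s.
Step 2 — Component impedances:
  R: Z = R = 100 Ω
  L: Z = jωL = j·377·0.0447 = 0 + j16.85 Ω
Step 3 — Series combination: Z_total = R + L = 100 + j16.85 Ω = 101.4∠9.6° Ω.

Z = 100 + j16.85 Ω = 101.4∠9.6° Ω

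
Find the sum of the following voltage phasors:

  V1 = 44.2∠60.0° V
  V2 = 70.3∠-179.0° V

Step 1 — Convert each phasor to rectangular form:
  V1 = 44.2·(cos(60.0°) + j·sin(60.0°)) = 22.1 + j38.28 V
  V2 = 70.3·(cos(-179.0°) + j·sin(-179.0°)) = -70.29 - j1.227 V
Step 2 — Sum components: V_total = -48.19 + j37.05 V.
Step 3 — Convert to polar: |V_total| = 60.79 V, ∠V_total = 142.4°.

V_total = 60.79∠142.4° V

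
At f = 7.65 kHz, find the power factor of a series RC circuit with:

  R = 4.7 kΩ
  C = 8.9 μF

Step 1 — Angular frequency: ω = 2π·f = 2π·7650 = 4.807e+04 rad/s.
Step 2 — Component impedances:
  R: Z = R = 4700 Ω
  C: Z = 1/(jωC) = -j/(ω·C) = 0 - j2.338 Ω
Step 3 — Series combination: Z_total = R + C = 4700 - j2.338 Ω = 4700∠-0.0° Ω.
Step 4 — Power factor: PF = cos(φ) = Re(Z)/|Z| = 4700/4700 = 1.
Step 5 — Type: Im(Z) = -2.338 ⇒ leading (phase φ = -0.0°).

PF = 1 (leading, φ = -0.0°)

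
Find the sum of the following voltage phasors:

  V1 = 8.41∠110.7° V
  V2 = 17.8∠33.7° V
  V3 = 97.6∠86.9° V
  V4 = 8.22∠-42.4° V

Step 1 — Convert each phasor to rectangular form:
  V1 = 8.41·(cos(110.7°) + j·sin(110.7°)) = -2.973 + j7.867 V
  V2 = 17.8·(cos(33.7°) + j·sin(33.7°)) = 14.81 + j9.876 V
  V3 = 97.6·(cos(86.9°) + j·sin(86.9°)) = 5.278 + j97.46 V
  V4 = 8.22·(cos(-42.4°) + j·sin(-42.4°)) = 6.07 - j5.543 V
Step 2 — Sum components: V_total = 23.18 + j109.7 V.
Step 3 — Convert to polar: |V_total| = 112.1 V, ∠V_total = 78.1°.

V_total = 112.1∠78.1° V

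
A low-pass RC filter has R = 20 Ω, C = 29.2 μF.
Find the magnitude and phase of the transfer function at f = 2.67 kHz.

Step 1 — Angular frequency: ω = 2π·2670 = 1.678e+04 rad/s.
Step 2 — Transfer function: H(jω) = 1/(1 + jωRC).
Step 3 — Denominator: 1 + jωRC = 1 + j·1.678e+04·20·2.92e-05 = 1 + j9.797.
Step 4 — H = 0.01031 - j0.101.
Step 5 — Magnitude: |H| = 0.1015 (-19.9 dB); phase: φ = -84.2°.

|H| = 0.1015 (-19.9 dB), φ = -84.2°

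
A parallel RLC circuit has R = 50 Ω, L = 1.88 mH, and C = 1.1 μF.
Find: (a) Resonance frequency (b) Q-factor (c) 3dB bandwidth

Step 1 — Resonance: ω₀ = 1/√(LC) = 1/√(0.00188·1.1e-06) = 2.199e+04 rad/s.
Step 2 — f₀ = ω₀/(2π) = 3500 Hz.
Step 3 — Parallel Q: Q = R/(ω₀L) = 50/(2.199e+04·0.00188) = 1.209.
Step 4 — Bandwidth: Δω = ω₀/Q = 1.818e+04 rad/s; BW = Δω/(2π) = 2894 Hz.

(a) f₀ = 3500 Hz  (b) Q = 1.209  (c) BW = 2894 Hz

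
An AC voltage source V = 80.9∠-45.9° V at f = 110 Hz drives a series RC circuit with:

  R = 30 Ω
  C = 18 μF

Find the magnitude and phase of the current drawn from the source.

Step 1 — Angular frequency: ω = 2π·f = 2π·110 = 691.2 rad/s.
Step 2 — Component impedances:
  R: Z = R = 30 Ω
  C: Z = 1/(jωC) = -j/(ω·C) = 0 - j80.38 Ω
Step 3 — Series combination: Z_total = R + C = 30 - j80.38 Ω = 85.8∠-69.5° Ω.
Step 4 — Source phasor: V = 80.9∠-45.9° V = 56.3 - j58.1 V.
Step 5 — Ohm's law: I = V / Z_total = (56.3 - j58.1) / (30 - j80.38) = 0.8638 + j0.378 A.
Step 6 — Convert to polar: |I| = 0.9429 A, ∠I = 23.6°.

I = 0.9429∠23.6° A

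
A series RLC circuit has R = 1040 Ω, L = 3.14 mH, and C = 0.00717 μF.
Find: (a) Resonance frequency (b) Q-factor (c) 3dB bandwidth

Step 1 — Resonance: ω₀ = 1/√(LC) = 1/√(0.00314·7.17e-09) = 2.108e+05 rad/s.
Step 2 — f₀ = ω₀/(2π) = 3.354e+04 Hz.
Step 3 — Series Q: Q = ω₀L/R = 2.108e+05·0.00314/1040 = 0.6363.
Step 4 — Bandwidth: Δω = ω₀/Q = 3.312e+05 rad/s; BW = Δω/(2π) = 5.271e+04 Hz.

(a) f₀ = 3.354e+04 Hz  (b) Q = 0.6363  (c) BW = 5.271e+04 Hz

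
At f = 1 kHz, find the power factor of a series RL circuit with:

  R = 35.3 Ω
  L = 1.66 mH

Step 1 — Angular frequency: ω = 2π·f = 2π·1000 = 6283 rad/s.
Step 2 — Component impedances:
  R: Z = R = 35.3 Ω
  L: Z = jωL = j·6283·0.00166 = 0 + j10.43 Ω
Step 3 — Series combination: Z_total = R + L = 35.3 + j10.43 Ω = 36.81∠16.5° Ω.
Step 4 — Power factor: PF = cos(φ) = Re(Z)/|Z| = 35.3/36.81 = 0.959.
Step 5 — Type: Im(Z) = 10.43 ⇒ lagging (phase φ = 16.5°).

PF = 0.959 (lagging, φ = 16.5°)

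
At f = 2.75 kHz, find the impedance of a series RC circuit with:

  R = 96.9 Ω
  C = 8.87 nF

Step 1 — Angular frequency: ω = 2π·f = 2π·2750 = 1.728e+04 rad/s.
Step 2 — Component impedances:
  R: Z = R = 96.9 Ω
  C: Z = 1/(jωC) = -j/(ω·C) = 0 - j6525 Ω
Step 3 — Series combination: Z_total = R + C = 96.9 - j6525 Ω = 6525∠-89.1° Ω.

Z = 96.9 - j6525 Ω = 6525∠-89.1° Ω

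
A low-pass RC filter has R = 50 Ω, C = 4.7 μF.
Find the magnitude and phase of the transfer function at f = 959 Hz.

Step 1 — Angular frequency: ω = 2π·959 = 6026 rad/s.
Step 2 — Transfer function: H(jω) = 1/(1 + jωRC).
Step 3 — Denominator: 1 + jωRC = 1 + j·6026·50·4.7e-06 = 1 + j1.416.
Step 4 — H = 0.3328 - j0.4712.
Step 5 — Magnitude: |H| = 0.5769 (-4.8 dB); phase: φ = -54.8°.

|H| = 0.5769 (-4.8 dB), φ = -54.8°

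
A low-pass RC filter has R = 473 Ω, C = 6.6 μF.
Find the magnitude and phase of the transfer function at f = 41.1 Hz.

Step 1 — Angular frequency: ω = 2π·41.1 = 258.2 rad/s.
Step 2 — Transfer function: H(jω) = 1/(1 + jωRC).
Step 3 — Denominator: 1 + jωRC = 1 + j·258.2·473·6.6e-06 = 1 + j0.8062.
Step 4 — H = 0.6061 - j0.4886.
Step 5 — Magnitude: |H| = 0.7785 (-2.2 dB); phase: φ = -38.9°.

|H| = 0.7785 (-2.2 dB), φ = -38.9°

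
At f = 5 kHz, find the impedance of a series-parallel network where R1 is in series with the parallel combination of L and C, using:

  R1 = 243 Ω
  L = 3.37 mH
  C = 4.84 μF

Step 1 — Angular frequency: ω = 2π·f = 2π·5000 = 3.142e+04 rad/s.
Step 2 — Component impedances:
  R1: Z = R = 243 Ω
  L: Z = jωL = j·3.142e+04·0.00337 = 0 + j105.9 Ω
  C: Z = 1/(jωC) = -j/(ω·C) = 0 - j6.577 Ω
Step 3 — Parallel branch: L || C = 1/(1/L + 1/C) = 0 - j7.012 Ω.
Step 4 — Series with R1: Z_total = R1 + (L || C) = 243 - j7.012 Ω = 243.1∠-1.7° Ω.

Z = 243 - j7.012 Ω = 243.1∠-1.7° Ω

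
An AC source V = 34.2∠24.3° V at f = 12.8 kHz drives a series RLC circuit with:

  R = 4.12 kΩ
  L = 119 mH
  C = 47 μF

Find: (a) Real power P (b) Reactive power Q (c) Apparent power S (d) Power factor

Step 1 — Angular frequency: ω = 2π·f = 2π·1.28e+04 = 8.042e+04 rad/s.
Step 2 — Component impedances:
  R: Z = R = 4120 Ω
  L: Z = jωL = j·8.042e+04·0.119 = 0 + j9571 Ω
  C: Z = 1/(jωC) = -j/(ω·C) = 0 - j0.2646 Ω
Step 3 — Series combination: Z_total = R + L + C = 4120 + j9570 Ω = 1.042e+04∠66.7° Ω.
Step 4 — Source phasor: V = 34.2∠24.3° V = 31.17 + j14.07 V.
Step 5 — Current: I = V / Z = 0.002424 - j0.002214 A = 0.003282∠-42.4° A.
Step 6 — Complex power: S = V·I* = 0.04439 + j0.1031 VA.
Step 7 — Real power: P = Re(S) = 0.04439 W.
Step 8 — Reactive power: Q = Im(S) = 0.1031 VAR.
Step 9 — Apparent power: |S| = 0.1123 VA.
Step 10 — Power factor: PF = P/|S| = 0.3954 (lagging).

(a) P = 0.04439 W  (b) Q = 0.1031 VAR  (c) S = 0.1123 VA  (d) PF = 0.3954 (lagging)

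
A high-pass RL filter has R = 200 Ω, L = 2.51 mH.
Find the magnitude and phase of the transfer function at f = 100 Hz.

Step 1 — Angular frequency: ω = 2π·100 = 628.3 rad/s.
Step 2 — Transfer function: H(jω) = jωL/(R + jωL).
Step 3 — Numerator jωL = j·1.577; denominator R + jωL = 200 + j1.577.
Step 4 — H = 6.218e-05 + j0.007885.
Step 5 — Magnitude: |H| = 0.007885 (-42.1 dB); phase: φ = 89.5°.

|H| = 0.007885 (-42.1 dB), φ = 89.5°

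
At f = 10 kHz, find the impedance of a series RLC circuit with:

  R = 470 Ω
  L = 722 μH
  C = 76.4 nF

Step 1 — Angular frequency: ω = 2π·f = 2π·1e+04 = 6.283e+04 rad/s.
Step 2 — Component impedances:
  R: Z = R = 470 Ω
  L: Z = jωL = j·6.283e+04·0.000722 = 0 + j45.36 Ω
  C: Z = 1/(jωC) = -j/(ω·C) = 0 - j208.3 Ω
Step 3 — Series combination: Z_total = R + L + C = 470 - j163 Ω = 497.4∠-19.1° Ω.

Z = 470 - j163 Ω = 497.4∠-19.1° Ω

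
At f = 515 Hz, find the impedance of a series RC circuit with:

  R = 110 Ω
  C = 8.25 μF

Step 1 — Angular frequency: ω = 2π·f = 2π·515 = 3236 rad/s.
Step 2 — Component impedances:
  R: Z = R = 110 Ω
  C: Z = 1/(jωC) = -j/(ω·C) = 0 - j37.46 Ω
Step 3 — Series combination: Z_total = R + C = 110 - j37.46 Ω = 116.2∠-18.8° Ω.

Z = 110 - j37.46 Ω = 116.2∠-18.8° Ω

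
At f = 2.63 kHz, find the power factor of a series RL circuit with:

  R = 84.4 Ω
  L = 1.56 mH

Step 1 — Angular frequency: ω = 2π·f = 2π·2630 = 1.652e+04 rad/s.
Step 2 — Component impedances:
  R: Z = R = 84.4 Ω
  L: Z = jωL = j·1.652e+04·0.00156 = 0 + j25.78 Ω
Step 3 — Series combination: Z_total = R + L = 84.4 + j25.78 Ω = 88.25∠17.0° Ω.
Step 4 — Power factor: PF = cos(φ) = Re(Z)/|Z| = 84.4/88.25 = 0.9564.
Step 5 — Type: Im(Z) = 25.78 ⇒ lagging (phase φ = 17.0°).

PF = 0.9564 (lagging, φ = 17.0°)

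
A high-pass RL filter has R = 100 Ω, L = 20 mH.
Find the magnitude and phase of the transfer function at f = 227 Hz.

Step 1 — Angular frequency: ω = 2π·227 = 1426 rad/s.
Step 2 — Transfer function: H(jω) = jωL/(R + jωL).
Step 3 — Numerator jωL = j·28.53; denominator R + jωL = 100 + j28.53.
Step 4 — H = 0.07525 + j0.2638.
Step 5 — Magnitude: |H| = 0.2743 (-11.2 dB); phase: φ = 74.1°.

|H| = 0.2743 (-11.2 dB), φ = 74.1°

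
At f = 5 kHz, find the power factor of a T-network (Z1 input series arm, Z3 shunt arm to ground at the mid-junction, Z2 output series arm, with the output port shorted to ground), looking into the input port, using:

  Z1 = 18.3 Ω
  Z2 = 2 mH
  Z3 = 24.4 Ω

Step 1 — Angular frequency: ω = 2π·f = 2π·5000 = 3.142e+04 rad/s.
Step 2 — Component impedances:
  Z1: Z = R = 18.3 Ω
  Z2: Z = jωL = j·3.142e+04·0.002 = 0 + j62.83 Ω
  Z3: Z = R = 24.4 Ω
Step 3 — With the output port shorted to ground, the output series arm Z2 runs from the junction to ground; the shunt arm Z3 also runs from the junction to ground. They appear in parallel: Z3 || Z2 = 21.2 + j8.234 Ω.
Step 4 — Series with input arm Z1: Z_in = Z1 + (Z3 || Z2) = 39.5 + j8.234 Ω = 40.35∠11.8° Ω.
Step 5 — Power factor: PF = cos(φ) = Re(Z)/|Z| = 39.503/40.352 = 0.979.
Step 6 — Type: Im(Z) = 8.234 ⇒ lagging (phase φ = 11.8°).

PF = 0.979 (lagging, φ = 11.8°)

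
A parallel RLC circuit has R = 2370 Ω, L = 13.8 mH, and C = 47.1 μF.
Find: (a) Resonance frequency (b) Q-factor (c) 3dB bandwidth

Step 1 — Resonance: ω₀ = 1/√(LC) = 1/√(0.0138·4.71e-05) = 1240 rad/s.
Step 2 — f₀ = ω₀/(2π) = 197.4 Hz.
Step 3 — Parallel Q: Q = R/(ω₀L) = 2370/(1240·0.0138) = 138.5.
Step 4 — Bandwidth: Δω = ω₀/Q = 8.958 rad/s; BW = Δω/(2π) = 1.426 Hz.

(a) f₀ = 197.4 Hz  (b) Q = 138.5  (c) BW = 1.426 Hz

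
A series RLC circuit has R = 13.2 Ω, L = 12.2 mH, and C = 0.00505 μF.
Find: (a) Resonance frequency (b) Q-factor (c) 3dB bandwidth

Step 1 — Resonance condition Im(Z)=0 gives ω₀ = 1/√(LC).
Step 2 — ω₀ = 1/√(0.0122·5.05e-09) = 1.274e+05 rad/s.
Step 3 — f₀ = ω₀/(2π) = 2.028e+04 Hz.
Step 4 — Series Q: Q = ω₀L/R = 1.274e+05·0.0122/13.2 = 117.7.
Step 5 — 3dB bandwidth: Δω = ω₀/Q = 1082 rad/s; BW = Δω/(2π) = 172.2 Hz.

(a) f₀ = 2.028e+04 Hz  (b) Q = 117.7  (c) BW = 172.2 Hz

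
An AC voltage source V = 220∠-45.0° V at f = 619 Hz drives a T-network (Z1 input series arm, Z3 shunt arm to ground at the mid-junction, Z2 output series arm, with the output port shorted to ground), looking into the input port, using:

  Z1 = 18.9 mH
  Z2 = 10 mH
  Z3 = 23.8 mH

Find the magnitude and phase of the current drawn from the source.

Step 1 — Angular frequency: ω = 2π·f = 2π·619 = 3889 rad/s.
Step 2 — Component impedances:
  Z1: Z = jωL = j·3889·0.0189 = 0 + j73.51 Ω
  Z2: Z = jωL = j·3889·0.01 = 0 + j38.89 Ω
  Z3: Z = jωL = j·3889·0.0238 = 0 + j92.57 Ω
Step 3 — With the output port shorted to ground, the output series arm Z2 runs from the junction to ground; the shunt arm Z3 also runs from the junction to ground. They appear in parallel: Z3 || Z2 = 0 + j27.39 Ω.
Step 4 — Series with input arm Z1: Z_in = Z1 + (Z3 || Z2) = 0 + j100.9 Ω = 100.9∠90.0° Ω.
Step 5 — Source phasor: V = 220∠-45.0° V = 155.6 - j155.6 V.
Step 6 — Ohm's law: I = V / Z_total = (155.6 - j155.6) / (0 + j100.9) = -1.542 - j1.542 A.
Step 7 — Convert to polar: |I| = 2.181 A, ∠I = -135.0°.

I = 2.181∠-135.0° A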